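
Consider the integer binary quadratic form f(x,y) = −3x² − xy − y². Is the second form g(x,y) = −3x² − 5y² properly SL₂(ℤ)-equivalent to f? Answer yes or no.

D₁ = -11, D₂ = -60
discriminants differ ⇒ not SL₂(ℤ)-equivalent

no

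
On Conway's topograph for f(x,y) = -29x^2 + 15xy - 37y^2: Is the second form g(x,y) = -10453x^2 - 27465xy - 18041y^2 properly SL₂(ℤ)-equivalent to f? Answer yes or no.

D₁ = -4067, D₂ = -4067
f is negative-definite; reduce −f:
−f: reduced (well bottom): (29,-15,37) with a≤c, −a<b≤a
flip sign back: reduced form of f is (-29,15,-37)
g is negative-definite; reduce −g:
−g: translate: b→6559 (≡27465 mod 20906), so (10453,27465,18041)→(10453,6559,1029)
−g: flip: (10453,6559,1029)→(1029,-6559,10453)
−g: translate: b→-385 (≡-6559 mod 2058), so (1029,-6559,10453)→(1029,-385,37)
−g: flip: (1029,-385,37)→(37,385,1029)
−g: translate: b→15 (≡385 mod 74), so (37,385,1029)→(37,15,29)
−g: flip: (37,15,29)→(29,-15,37)
−g: reduced (well bottom): (29,-15,37) with a≤c, −a<b≤a
flip sign back: reduced form of g is (-29,15,-37)
reduced forms (-29, 15, -37) vs (-29, 15, -37) ⇒ equivalent

yes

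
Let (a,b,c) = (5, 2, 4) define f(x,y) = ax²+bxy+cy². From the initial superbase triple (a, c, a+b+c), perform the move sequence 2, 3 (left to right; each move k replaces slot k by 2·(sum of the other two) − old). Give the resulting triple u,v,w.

start (5,4,11) = (f(1,0),f(0,1),f(1,1))
replace slot 2: 2·(5+11) − 4 = 28 → (5,28,11)
replace slot 3: 2·(5+28) − 11 = 55 → (5,28,55)

5,28,55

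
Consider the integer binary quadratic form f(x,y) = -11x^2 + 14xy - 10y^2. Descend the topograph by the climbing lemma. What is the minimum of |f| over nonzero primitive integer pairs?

translate: b→8 (≡-14 mod 22), so (11,-14,10)→(11,8,7)
flip: (11,8,7)→(7,-8,11)
translate: b→6 (≡-8 mod 14), so (7,-8,11)→(7,6,10)
reduced (well bottom): (7,6,10) with a≤c, −a<b≤a
well minimum |f| = |-7| = 7 (negative-definite)

7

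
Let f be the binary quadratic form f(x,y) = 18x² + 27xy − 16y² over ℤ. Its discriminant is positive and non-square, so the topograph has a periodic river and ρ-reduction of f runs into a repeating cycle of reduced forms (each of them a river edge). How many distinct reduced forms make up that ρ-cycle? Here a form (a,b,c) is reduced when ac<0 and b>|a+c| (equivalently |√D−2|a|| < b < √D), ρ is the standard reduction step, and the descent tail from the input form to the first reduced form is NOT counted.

D = 1881, ⌊√D⌋ = 43
river: ρ → (-16,37,8)
river: ρ → (8,43,-1)
river: ρ → (-1,43,8)
river: ρ → (8,37,-16)
river: ρ → (-16,27,18)
river: ρ → (18,9,-25)
river: ρ → (-25,41,2)
river: ρ → (2,43,-4)
river: ρ → (-4,37,32)
river: ρ → (32,27,-9)
river: ρ → (-9,27,32)
river: ρ → (32,37,-4)
river: ρ → (-4,43,2)
river: ρ → (2,41,-25)
river: ρ → (-25,9,18)
river: ρ → (18,27,-16)
ρ-cycle length = 16 (tail of 0 descent steps not counted)

16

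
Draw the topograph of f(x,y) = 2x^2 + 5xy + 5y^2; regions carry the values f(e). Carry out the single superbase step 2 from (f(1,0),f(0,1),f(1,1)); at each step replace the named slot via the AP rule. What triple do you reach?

start (2,5,12) = (f(1,0),f(0,1),f(1,1))
replace slot 2: 2·(2+12) − 5 = 23 → (2,23,12)

2,23,12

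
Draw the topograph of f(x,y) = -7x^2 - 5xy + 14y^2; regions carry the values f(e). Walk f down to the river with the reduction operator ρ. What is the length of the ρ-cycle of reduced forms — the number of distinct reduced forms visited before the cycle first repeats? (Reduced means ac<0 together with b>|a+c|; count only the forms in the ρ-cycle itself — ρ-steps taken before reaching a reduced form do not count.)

D = 417, ⌊√D⌋ = 20
descent: ρ → (14,5,-7)
descent: ρ → (-7,9,12)  [lands on river]
river: ρ → (12,15,-4)
river: ρ → (-4,17,8)
river: ρ → (8,15,-6)
river: ρ → (-6,9,14)
river: ρ → (14,19,-1)
river: ρ → (-1,19,14)
river: ρ → (14,9,-6)
river: ρ → (-6,15,8)
river: ρ → (8,17,-4)
river: ρ → (-4,15,12)
river: ρ → (12,9,-7)
river: ρ → (-7,19,2)
river: ρ → (2,17,-16)
river: ρ → (-16,15,3)
river: ρ → (3,15,-16)
river: ρ → (-16,17,2)
river: ρ → (2,19,-7)
ρ-cycle length = 18 (tail of 2 descent steps not counted)

18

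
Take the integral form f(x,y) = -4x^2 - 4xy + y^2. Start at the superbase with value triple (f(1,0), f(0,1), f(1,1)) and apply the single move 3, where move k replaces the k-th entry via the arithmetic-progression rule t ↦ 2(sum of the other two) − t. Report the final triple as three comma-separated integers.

start (-4,1,-7) = (f(1,0),f(0,1),f(1,1))
replace slot 3: 2·((-4)+1) − (-7) = 1 → (-4,1,1)

-4,1,1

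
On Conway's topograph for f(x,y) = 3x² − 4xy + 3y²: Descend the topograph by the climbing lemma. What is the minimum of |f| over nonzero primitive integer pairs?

translate: b→2 (≡-4 mod 6), so (3,-4,3)→(3,2,2)
flip: (3,2,2)→(2,-2,3)
translate: b→2 (≡-2 mod 4), so (2,-2,3)→(2,2,3)
reduced (well bottom): (2,2,3) with a≤c, −a<b≤a
well minimum = a = 2

2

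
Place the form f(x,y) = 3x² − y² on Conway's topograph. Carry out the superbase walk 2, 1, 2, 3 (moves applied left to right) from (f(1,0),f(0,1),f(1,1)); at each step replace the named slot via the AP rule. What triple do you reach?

start (3,-1,2) = (f(1,0),f(0,1),f(1,1))
replace slot 2: 2·(3+2) − (-1) = 11 → (3,11,2)
replace slot 1: 2·(11+2) − 3 = 23 → (23,11,2)
replace slot 2: 2·(23+2) − 11 = 39 → (23,39,2)
replace slot 3: 2·(23+39) − 2 = 122 → (23,39,122)

23,39,122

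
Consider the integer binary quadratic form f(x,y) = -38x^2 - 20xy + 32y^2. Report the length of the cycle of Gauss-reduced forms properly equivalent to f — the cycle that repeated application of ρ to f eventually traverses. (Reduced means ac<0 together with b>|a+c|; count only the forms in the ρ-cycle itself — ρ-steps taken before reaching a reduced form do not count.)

D = 5264, ⌊√D⌋ = 72
descent: ρ → (32,20,-38)  [lands on river]
river: ρ → (-38,56,14)
river: ρ → (14,56,-38)
river: ρ → (-38,20,32)
river: ρ → (32,44,-26)
river: ρ → (-26,60,16)
river: ρ → (16,68,-10)
river: ρ → (-10,72,2)
river: ρ → (2,72,-10)
river: ρ → (-10,68,16)
river: ρ → (16,60,-26)
river: ρ → (-26,44,32)
ρ-cycle length = 12 (tail of 1 descent step not counted)

12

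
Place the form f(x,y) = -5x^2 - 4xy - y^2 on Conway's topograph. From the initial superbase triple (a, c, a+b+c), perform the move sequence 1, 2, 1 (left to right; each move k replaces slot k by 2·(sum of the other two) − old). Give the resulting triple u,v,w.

start (-5,-1,-10) = (f(1,0),f(0,1),f(1,1))
replace slot 1: 2·((-1)+(-10)) − (-5) = -17 → (-17,-1,-10)
replace slot 2: 2·((-17)+(-10)) − (-1) = -53 → (-17,-53,-10)
replace slot 1: 2·((-53)+(-10)) − (-17) = -109 → (-109,-53,-10)

-109,-53,-10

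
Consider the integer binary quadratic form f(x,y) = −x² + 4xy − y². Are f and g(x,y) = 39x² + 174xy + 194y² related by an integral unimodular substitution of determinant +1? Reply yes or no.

D₁ = 12, D₂ = 12
river cycle of f (length 2): (-1, 2, 2), (2, 2, -1)
river cycle of g (length 2): (2, 2, -1), (-1, 2, 2)
cycles coincide ⇒ equivalent

yes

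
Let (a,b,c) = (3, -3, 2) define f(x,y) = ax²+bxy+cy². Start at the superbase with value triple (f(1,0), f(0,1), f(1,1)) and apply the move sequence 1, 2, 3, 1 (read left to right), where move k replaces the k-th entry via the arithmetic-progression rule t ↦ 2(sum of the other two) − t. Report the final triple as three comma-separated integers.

start (3,2,2) = (f(1,0),f(0,1),f(1,1))
replace slot 1: 2·(2+2) − 3 = 5 → (5,2,2)
replace slot 2: 2·(5+2) − 2 = 12 → (5,12,2)
replace slot 3: 2·(5+12) − 2 = 32 → (5,12,32)
replace slot 1: 2·(12+32) − 5 = 83 → (83,12,32)

83,12,32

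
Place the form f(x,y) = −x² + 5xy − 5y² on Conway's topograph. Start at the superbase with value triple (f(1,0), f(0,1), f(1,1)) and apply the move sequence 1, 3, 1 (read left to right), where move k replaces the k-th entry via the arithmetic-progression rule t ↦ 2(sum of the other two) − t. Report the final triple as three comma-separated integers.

start (-1,-5,-1) = (f(1,0),f(0,1),f(1,1))
replace slot 1: 2·((-5)+(-1)) − (-1) = -11 → (-11,-5,-1)
replace slot 3: 2·((-11)+(-5)) − (-1) = -31 → (-11,-5,-31)
replace slot 1: 2·((-5)+(-31)) − (-11) = -61 → (-61,-5,-31)

-61,-5,-31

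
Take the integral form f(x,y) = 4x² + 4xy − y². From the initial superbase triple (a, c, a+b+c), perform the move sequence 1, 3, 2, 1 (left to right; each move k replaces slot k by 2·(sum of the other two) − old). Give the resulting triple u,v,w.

start (4,-1,7) = (f(1,0),f(0,1),f(1,1))
replace slot 1: 2·((-1)+7) − 4 = 8 → (8,-1,7)
replace slot 3: 2·(8+(-1)) − 7 = 7 → (8,-1,7)
replace slot 2: 2·(8+7) − (-1) = 31 → (8,31,7)
replace slot 1: 2·(31+7) − 8 = 68 → (68,31,7)

68,31,7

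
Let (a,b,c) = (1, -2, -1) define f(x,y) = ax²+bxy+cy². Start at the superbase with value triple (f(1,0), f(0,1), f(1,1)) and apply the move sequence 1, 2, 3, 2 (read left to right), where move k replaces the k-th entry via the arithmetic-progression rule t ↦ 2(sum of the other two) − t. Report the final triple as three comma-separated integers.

start (1,-1,-2) = (f(1,0),f(0,1),f(1,1))
replace slot 1: 2·((-1)+(-2)) − 1 = -7 → (-7,-1,-2)
replace slot 2: 2·((-7)+(-2)) − (-1) = -17 → (-7,-17,-2)
replace slot 3: 2·((-7)+(-17)) − (-2) = -46 → (-7,-17,-46)
replace slot 2: 2·((-7)+(-46)) − (-17) = -89 → (-7,-89,-46)

-7,-89,-46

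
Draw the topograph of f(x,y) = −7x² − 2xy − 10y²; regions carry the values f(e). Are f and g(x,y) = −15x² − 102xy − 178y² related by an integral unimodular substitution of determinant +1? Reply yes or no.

D₁ = -276, D₂ = -276
f is negative-definite; reduce −f:
−f: reduced (well bottom): (7,2,10) with a≤c, −a<b≤a
flip sign back: reduced form of f is (-7,-2,-10)
g is negative-definite; reduce −g:
−g: translate: b→12 (≡102 mod 30), so (15,102,178)→(15,12,7)
−g: flip: (15,12,7)→(7,-12,15)
−g: translate: b→2 (≡-12 mod 14), so (7,-12,15)→(7,2,10)
−g: reduced (well bottom): (7,2,10) with a≤c, −a<b≤a
flip sign back: reduced form of g is (-7,-2,-10)
reduced forms (-7, -2, -10) vs (-7, -2, -10) ⇒ equivalent

yes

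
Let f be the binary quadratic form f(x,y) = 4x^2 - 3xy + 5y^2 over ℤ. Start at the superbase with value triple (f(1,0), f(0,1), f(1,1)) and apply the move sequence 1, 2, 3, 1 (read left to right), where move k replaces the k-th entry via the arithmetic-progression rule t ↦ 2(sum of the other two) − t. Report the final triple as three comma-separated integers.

start (4,5,6) = (f(1,0),f(0,1),f(1,1))
replace slot 1: 2·(5+6) − 4 = 18 → (18,5,6)
replace slot 2: 2·(18+6) − 5 = 43 → (18,43,6)
replace slot 3: 2·(18+43) − 6 = 116 → (18,43,116)
replace slot 1: 2·(43+116) − 18 = 300 → (300,43,116)

300,43,116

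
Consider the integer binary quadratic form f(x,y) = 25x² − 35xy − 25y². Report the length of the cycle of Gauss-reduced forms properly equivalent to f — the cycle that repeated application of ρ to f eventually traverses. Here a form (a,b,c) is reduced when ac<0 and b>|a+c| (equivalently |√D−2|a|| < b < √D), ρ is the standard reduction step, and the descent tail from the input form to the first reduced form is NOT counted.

D = 3725, ⌊√D⌋ = 61
descent: ρ → (-25,35,25)  [lands on river]
river: ρ → (25,15,-35)
river: ρ → (-35,55,5)
river: ρ → (5,55,-35)
river: ρ → (-35,15,25)
river: ρ → (25,35,-25)
river: ρ → (-25,15,35)
river: ρ → (35,55,-5)
river: ρ → (-5,55,35)
river: ρ → (35,15,-25)
ρ-cycle length = 10 (tail of 1 descent step not counted)

10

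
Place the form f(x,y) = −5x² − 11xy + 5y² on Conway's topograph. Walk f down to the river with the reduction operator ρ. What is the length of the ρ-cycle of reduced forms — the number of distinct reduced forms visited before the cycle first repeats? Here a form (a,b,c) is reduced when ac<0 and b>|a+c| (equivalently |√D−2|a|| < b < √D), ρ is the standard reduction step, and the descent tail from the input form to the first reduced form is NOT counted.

D = 221, ⌊√D⌋ = 14
descent: ρ → (5,11,-5)  [lands on river]
river: ρ → (-5,9,7)
river: ρ → (7,5,-7)
river: ρ → (-7,9,5)
ρ-cycle length = 4 (tail of 1 descent step not counted)

4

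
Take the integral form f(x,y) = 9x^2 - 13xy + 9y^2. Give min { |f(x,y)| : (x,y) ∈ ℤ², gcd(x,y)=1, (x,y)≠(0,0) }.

translate: b→5 (≡-13 mod 18), so (9,-13,9)→(9,5,5)
flip: (9,5,5)→(5,-5,9)
translate: b→5 (≡-5 mod 10), so (5,-5,9)→(5,5,9)
reduced (well bottom): (5,5,9) with a≤c, −a<b≤a
well minimum = a = 5

5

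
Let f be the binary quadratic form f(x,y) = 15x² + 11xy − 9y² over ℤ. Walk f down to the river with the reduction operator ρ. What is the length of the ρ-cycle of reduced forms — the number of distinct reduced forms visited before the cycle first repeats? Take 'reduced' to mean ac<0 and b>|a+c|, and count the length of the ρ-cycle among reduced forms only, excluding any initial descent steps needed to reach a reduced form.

D = 661, ⌊√D⌋ = 25
river: ρ → (-9,25,1)
river: ρ → (1,25,-9)
river: ρ → (-9,11,15)
river: ρ → (15,19,-5)
river: ρ → (-5,21,11)
river: ρ → (11,23,-3)
river: ρ → (-3,25,3)
river: ρ → (3,23,-11)
river: ρ → (-11,21,5)
river: ρ → (5,19,-15)
river: ρ → (-15,11,9)
river: ρ → (9,25,-1)
river: ρ → (-1,25,9)
river: ρ → (9,11,-15)
river: ρ → (-15,19,5)
river: ρ → (5,21,-11)
river: ρ → (-11,23,3)
river: ρ → (3,25,-3)
river: ρ → (-3,23,11)
river: ρ → (11,21,-5)
river: ρ → (-5,19,15)
river: ρ → (15,11,-9)
ρ-cycle length = 22 (tail of 0 descent steps not counted)

22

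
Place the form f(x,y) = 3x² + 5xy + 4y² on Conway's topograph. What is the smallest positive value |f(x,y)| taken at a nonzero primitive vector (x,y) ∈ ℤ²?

translate: b→-1 (≡5 mod 6), so (3,5,4)→(3,-1,2)
flip: (3,-1,2)→(2,1,3)
reduced (well bottom): (2,1,3) with a≤c, −a<b≤a
well minimum = a = 2

2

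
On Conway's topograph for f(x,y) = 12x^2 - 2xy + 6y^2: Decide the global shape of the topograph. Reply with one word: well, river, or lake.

D = b²−4ac = (-2)² − 4·12·6 = -284
D < 0 ⇒ definite ⇒ every region one sign ⇒ single well

well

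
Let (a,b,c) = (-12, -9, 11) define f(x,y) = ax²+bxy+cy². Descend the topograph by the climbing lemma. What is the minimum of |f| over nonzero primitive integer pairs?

descent: ρ → (11,9,-12)  [lands on river]
river: ρ → (-12,15,8)
river: ρ → (8,17,-10)
river: ρ → (-10,23,2)
river: ρ → (2,21,-21)
river: ρ → (-21,21,2)
river: ρ → (2,23,-10)
river: ρ → (-10,17,8)
river: ρ → (8,15,-12)
river: ρ → (-12,9,11)
river: ρ → (11,13,-10)
river: ρ → (-10,7,14)
river: ρ → (14,21,-3)
river: ρ → (-3,21,14)
river: ρ → (14,7,-10)
river: ρ → (-10,13,11)
closes: descent 1, river 16
min |a| on river = 2

2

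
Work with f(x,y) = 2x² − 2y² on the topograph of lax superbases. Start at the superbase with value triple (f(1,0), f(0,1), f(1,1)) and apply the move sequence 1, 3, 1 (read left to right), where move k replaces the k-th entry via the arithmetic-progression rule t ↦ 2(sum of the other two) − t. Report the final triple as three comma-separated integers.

start (2,-2,0) = (f(1,0),f(0,1),f(1,1))
replace slot 1: 2·((-2)+0) − 2 = -6 → (-6,-2,0)
replace slot 3: 2·((-6)+(-2)) − 0 = -16 → (-6,-2,-16)
replace slot 1: 2·((-2)+(-16)) − (-6) = -30 → (-30,-2,-16)

-30,-2,-16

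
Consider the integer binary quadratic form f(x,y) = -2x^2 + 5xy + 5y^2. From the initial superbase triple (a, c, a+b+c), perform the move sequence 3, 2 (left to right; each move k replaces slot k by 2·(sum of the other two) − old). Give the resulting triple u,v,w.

start (-2,5,8) = (f(1,0),f(0,1),f(1,1))
replace slot 3: 2·((-2)+5) − 8 = -2 → (-2,5,-2)
replace slot 2: 2·((-2)+(-2)) − 5 = -13 → (-2,-13,-2)

-2,-13,-2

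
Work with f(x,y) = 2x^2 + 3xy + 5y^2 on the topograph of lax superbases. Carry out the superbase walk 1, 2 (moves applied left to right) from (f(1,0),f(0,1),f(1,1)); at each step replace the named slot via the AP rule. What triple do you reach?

start (2,5,10) = (f(1,0),f(0,1),f(1,1))
replace slot 1: 2·(5+10) − 2 = 28 → (28,5,10)
replace slot 2: 2·(28+10) − 5 = 71 → (28,71,10)

28,71,10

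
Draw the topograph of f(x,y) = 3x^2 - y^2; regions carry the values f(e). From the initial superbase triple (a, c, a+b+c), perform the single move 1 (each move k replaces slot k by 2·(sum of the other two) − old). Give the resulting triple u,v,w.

start (3,-1,2) = (f(1,0),f(0,1),f(1,1))
replace slot 1: 2·((-1)+2) − 3 = -1 → (-1,-1,2)

-1,-1,2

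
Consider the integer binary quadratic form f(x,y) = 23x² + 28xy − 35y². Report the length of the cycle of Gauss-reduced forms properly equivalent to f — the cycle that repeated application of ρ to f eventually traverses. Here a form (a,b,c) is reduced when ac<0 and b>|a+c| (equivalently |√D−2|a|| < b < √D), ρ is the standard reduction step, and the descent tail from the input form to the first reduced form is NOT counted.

D = 4004, ⌊√D⌋ = 63
river: ρ → (-35,42,16)
river: ρ → (16,54,-17)
river: ρ → (-17,48,25)
river: ρ → (25,52,-13)
river: ρ → (-13,52,25)
river: ρ → (25,48,-17)
river: ρ → (-17,54,16)
river: ρ → (16,42,-35)
river: ρ → (-35,28,23)
river: ρ → (23,18,-40)
river: ρ → (-40,62,1)
river: ρ → (1,62,-40)
river: ρ → (-40,18,23)
river: ρ → (23,28,-35)
ρ-cycle length = 14 (tail of 0 descent steps not counted)

14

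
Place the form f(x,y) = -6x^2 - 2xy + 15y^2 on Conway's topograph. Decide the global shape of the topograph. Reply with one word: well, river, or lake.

D = b²−4ac = (-2)² − 4·(-6)·15 = 364
D > 0 non-square ⇒ indefinite ⇒ periodic river

river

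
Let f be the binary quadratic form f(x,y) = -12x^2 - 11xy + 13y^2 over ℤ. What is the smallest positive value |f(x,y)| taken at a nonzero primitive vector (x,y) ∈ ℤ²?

descent: ρ → (13,11,-12)  [lands on river]
river: ρ → (-12,13,12)
river: ρ → (12,11,-13)
river: ρ → (-13,15,10)
river: ρ → (10,25,-3)
river: ρ → (-3,23,18)
river: ρ → (18,13,-8)
river: ρ → (-8,19,12)
river: ρ → (12,5,-15)
river: ρ → (-15,25,2)
river: ρ → (2,27,-2)
river: ρ → (-2,25,15)
river: ρ → (15,5,-12)
river: ρ → (-12,19,8)
river: ρ → (8,13,-18)
river: ρ → (-18,23,3)
river: ρ → (3,25,-10)
river: ρ → (-10,15,13)
closes: descent 1, river 18
min |a| on river = 2

2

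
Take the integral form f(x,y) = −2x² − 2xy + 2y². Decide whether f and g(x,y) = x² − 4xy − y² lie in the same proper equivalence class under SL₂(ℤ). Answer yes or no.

D₁ = 20, D₂ = 20
river cycle of f (length 2): (2, 2, -2), (-2, 2, 2)
river cycle of g (length 2): (-1, 4, 1), (1, 4, -1)
cycles differ ⇒ inequivalent

no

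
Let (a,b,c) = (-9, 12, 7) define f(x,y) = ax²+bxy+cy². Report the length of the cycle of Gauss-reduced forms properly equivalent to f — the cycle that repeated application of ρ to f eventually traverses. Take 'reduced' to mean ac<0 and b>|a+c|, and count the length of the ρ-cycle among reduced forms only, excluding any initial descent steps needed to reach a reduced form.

D = 396, ⌊√D⌋ = 19
river: ρ → (7,16,-5)
river: ρ → (-5,14,10)
river: ρ → (10,6,-9)
river: ρ → (-9,12,7)
ρ-cycle length = 4 (tail of 0 descent steps not counted)

4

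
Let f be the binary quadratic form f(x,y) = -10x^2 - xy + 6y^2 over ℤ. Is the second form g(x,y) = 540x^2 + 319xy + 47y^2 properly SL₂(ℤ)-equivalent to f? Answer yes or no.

D₁ = 241, D₂ = 241
river cycle of f (length 38): (6, 13, -3), (-3, 11, 10), (10, 9, -4), (-4, 15, 1), (1, 15, -4), (-4, 9, 10), (10, 11, -3), (-3, 13, 6), (6, 11, -5), (-5, 9, 8), … (28 more)
river cycle of g (length 38): (6, 13, -3), (-3, 11, 10), (10, 9, -4), (-4, 15, 1), (1, 15, -4), (-4, 9, 10), (10, 11, -3), (-3, 13, 6), (6, 11, -5), (-5, 9, 8), … (28 more)
cycles coincide ⇒ equivalent

yes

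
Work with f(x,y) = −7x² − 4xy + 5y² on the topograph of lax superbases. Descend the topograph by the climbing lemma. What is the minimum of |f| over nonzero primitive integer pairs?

descent: ρ → (5,4,-7)  [lands on river]
river: ρ → (-7,10,2)
river: ρ → (2,10,-7)
river: ρ → (-7,4,5)
river: ρ → (5,6,-6)
river: ρ → (-6,6,5)
closes: descent 1, river 6
min |a| on river = 2

2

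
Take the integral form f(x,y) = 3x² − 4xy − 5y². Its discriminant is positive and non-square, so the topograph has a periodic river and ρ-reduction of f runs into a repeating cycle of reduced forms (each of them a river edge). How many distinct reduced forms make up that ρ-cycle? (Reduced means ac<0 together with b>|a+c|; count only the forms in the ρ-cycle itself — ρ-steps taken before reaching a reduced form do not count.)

D = 76, ⌊√D⌋ = 8
descent: ρ → (-5,4,3)  [lands on river]
river: ρ → (3,8,-1)
river: ρ → (-1,8,3)
river: ρ → (3,4,-5)
river: ρ → (-5,6,2)
river: ρ → (2,6,-5)
ρ-cycle length = 6 (tail of 1 descent step not counted)

6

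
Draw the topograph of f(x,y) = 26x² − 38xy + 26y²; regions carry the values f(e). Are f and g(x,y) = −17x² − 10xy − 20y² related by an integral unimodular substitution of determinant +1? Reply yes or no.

D₁ = -1260, D₂ = -1260
f: translate: b→14 (≡-38 mod 52), so (26,-38,26)→(26,14,14)
f: flip: (26,14,14)→(14,-14,26)
f: translate: b→14 (≡-14 mod 28), so (14,-14,26)→(14,14,26)
f: reduced (well bottom): (14,14,26) with a≤c, −a<b≤a
g is negative-definite; reduce −g:
−g: reduced (well bottom): (17,10,20) with a≤c, −a<b≤a
flip sign back: reduced form of g is (-17,-10,-20)
reduced forms (14, 14, 26) vs (-17, -10, -20) ⇒ inequivalent

no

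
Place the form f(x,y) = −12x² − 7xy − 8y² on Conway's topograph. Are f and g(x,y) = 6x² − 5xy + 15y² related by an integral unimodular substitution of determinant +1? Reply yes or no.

D₁ = -335, D₂ = -335
f is negative-definite; reduce −f:
−f: flip: (12,7,8)→(8,-7,12)
−f: reduced (well bottom): (8,-7,12) with a≤c, −a<b≤a
flip sign back: reduced form of f is (-8,7,-12)
g: reduced (well bottom): (6,-5,15) with a≤c, −a<b≤a
reduced forms (-8, 7, -12) vs (6, -5, 15) ⇒ inequivalent

no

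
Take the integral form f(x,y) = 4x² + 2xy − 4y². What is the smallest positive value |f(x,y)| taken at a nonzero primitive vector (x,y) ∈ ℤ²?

river: ρ → (-4,6,2)
river: ρ → (2,6,-4)
river: ρ → (-4,2,4)
river: ρ → (4,6,-2)
river: ρ → (-2,6,4)
river: ρ → (4,2,-4)
closes: descent 0, river 6
min |a| on river = 2

2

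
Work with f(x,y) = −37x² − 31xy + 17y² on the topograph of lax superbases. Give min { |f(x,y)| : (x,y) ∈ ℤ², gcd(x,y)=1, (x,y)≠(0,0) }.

descent: ρ → (17,31,-37)  [lands on river]
river: ρ → (-37,43,11)
river: ρ → (11,45,-33)
river: ρ → (-33,21,23)
river: ρ → (23,25,-31)
river: ρ → (-31,37,17)
closes: descent 1, river 6
min |a| on river = 11

11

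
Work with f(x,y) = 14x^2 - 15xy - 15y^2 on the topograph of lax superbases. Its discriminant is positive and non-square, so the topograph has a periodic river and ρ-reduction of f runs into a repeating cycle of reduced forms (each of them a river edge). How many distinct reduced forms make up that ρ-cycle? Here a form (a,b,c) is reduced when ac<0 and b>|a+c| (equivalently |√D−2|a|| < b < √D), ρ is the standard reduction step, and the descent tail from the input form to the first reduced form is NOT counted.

D = 1065, ⌊√D⌋ = 32
descent: ρ → (-15,15,14)  [lands on river]
river: ρ → (14,13,-16)
river: ρ → (-16,19,11)
river: ρ → (11,25,-10)
river: ρ → (-10,15,21)
river: ρ → (21,27,-4)
river: ρ → (-4,29,14)
river: ρ → (14,27,-6)
river: ρ → (-6,21,26)
river: ρ → (26,31,-1)
river: ρ → (-1,31,26)
river: ρ → (26,21,-6)
river: ρ → (-6,27,14)
river: ρ → (14,29,-4)
river: ρ → (-4,27,21)
river: ρ → (21,15,-10)
river: ρ → (-10,25,11)
river: ρ → (11,19,-16)
river: ρ → (-16,13,14)
river: ρ → (14,15,-15)
ρ-cycle length = 20 (tail of 1 descent step not counted)

20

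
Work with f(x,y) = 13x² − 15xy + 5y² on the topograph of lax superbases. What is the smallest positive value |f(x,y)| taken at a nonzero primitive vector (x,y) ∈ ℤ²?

translate: b→11 (≡-15 mod 26), so (13,-15,5)→(13,11,3)
flip: (13,11,3)→(3,-11,13)
translate: b→1 (≡-11 mod 6), so (3,-11,13)→(3,1,3)
reduced (well bottom): (3,1,3) with a≤c, −a<b≤a
well minimum = a = 3

3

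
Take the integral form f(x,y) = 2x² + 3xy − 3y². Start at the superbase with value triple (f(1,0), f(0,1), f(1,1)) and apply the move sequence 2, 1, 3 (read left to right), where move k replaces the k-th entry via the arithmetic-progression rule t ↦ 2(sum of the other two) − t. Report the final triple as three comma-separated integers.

start (2,-3,2) = (f(1,0),f(0,1),f(1,1))
replace slot 2: 2·(2+2) − (-3) = 11 → (2,11,2)
replace slot 1: 2·(11+2) − 2 = 24 → (24,11,2)
replace slot 3: 2·(24+11) − 2 = 68 → (24,11,68)

24,11,68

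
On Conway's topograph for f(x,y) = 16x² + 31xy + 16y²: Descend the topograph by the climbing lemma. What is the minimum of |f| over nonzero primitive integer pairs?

translate: b→-1 (≡31 mod 32), so (16,31,16)→(16,-1,1)
flip: (16,-1,1)→(1,1,16)
reduced (well bottom): (1,1,16) with a≤c, −a<b≤a
well minimum = a = 1

1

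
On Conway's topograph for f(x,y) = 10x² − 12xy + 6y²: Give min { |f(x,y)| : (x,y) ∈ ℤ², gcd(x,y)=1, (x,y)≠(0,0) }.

translate: b→8 (≡-12 mod 20), so (10,-12,6)→(10,8,4)
flip: (10,8,4)→(4,-8,10)
translate: b→0 (≡-8 mod 8), so (4,-8,10)→(4,0,6)
reduced (well bottom): (4,0,6) with a≤c, −a<b≤a
well minimum = a = 4

4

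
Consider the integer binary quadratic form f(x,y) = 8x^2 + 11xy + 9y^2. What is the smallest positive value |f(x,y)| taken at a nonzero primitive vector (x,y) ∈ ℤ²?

translate: b→-5 (≡11 mod 16), so (8,11,9)→(8,-5,6)
flip: (8,-5,6)→(6,5,8)
reduced (well bottom): (6,5,8) with a≤c, −a<b≤a
well minimum = a = 6

6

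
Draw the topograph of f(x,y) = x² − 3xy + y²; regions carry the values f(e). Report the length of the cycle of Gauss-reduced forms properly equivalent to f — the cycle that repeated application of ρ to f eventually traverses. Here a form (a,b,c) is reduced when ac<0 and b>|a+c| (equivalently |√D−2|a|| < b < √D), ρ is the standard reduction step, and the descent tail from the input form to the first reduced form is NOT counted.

D = 5, ⌊√D⌋ = 2
descent: ρ → (1,1,-1)  [lands on river]
river: ρ → (-1,1,1)
ρ-cycle length = 2 (tail of 1 descent step not counted)

2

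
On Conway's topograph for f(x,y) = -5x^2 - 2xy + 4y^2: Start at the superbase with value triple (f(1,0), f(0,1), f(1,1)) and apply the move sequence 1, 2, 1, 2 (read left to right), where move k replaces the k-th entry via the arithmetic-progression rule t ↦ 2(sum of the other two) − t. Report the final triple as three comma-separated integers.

start (-5,4,-3) = (f(1,0),f(0,1),f(1,1))
replace slot 1: 2·(4+(-3)) − (-5) = 7 → (7,4,-3)
replace slot 2: 2·(7+(-3)) − 4 = 4 → (7,4,-3)
replace slot 1: 2·(4+(-3)) − 7 = -5 → (-5,4,-3)
replace slot 2: 2·((-5)+(-3)) − 4 = -20 → (-5,-20,-3)

-5,-20,-3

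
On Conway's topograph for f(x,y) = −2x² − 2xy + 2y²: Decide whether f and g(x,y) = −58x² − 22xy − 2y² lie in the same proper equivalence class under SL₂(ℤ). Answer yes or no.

D₁ = 20, D₂ = 20
river cycle of f (length 2): (2, 2, -2), (-2, 2, 2)
river cycle of g (length 2): (-2, 2, 2), (2, 2, -2)
cycles coincide ⇒ equivalent

yes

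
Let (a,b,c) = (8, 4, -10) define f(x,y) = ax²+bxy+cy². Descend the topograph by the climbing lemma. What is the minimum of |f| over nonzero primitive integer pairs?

river: ρ → (-10,16,2)
river: ρ → (2,16,-10)
river: ρ → (-10,4,8)
river: ρ → (8,12,-6)
river: ρ → (-6,12,8)
river: ρ → (8,4,-10)
closes: descent 0, river 6
min |a| on river = 2

2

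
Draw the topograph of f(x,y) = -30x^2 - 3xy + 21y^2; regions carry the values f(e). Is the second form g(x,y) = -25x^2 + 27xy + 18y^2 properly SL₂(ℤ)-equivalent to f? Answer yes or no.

D₁ = 2529, D₂ = 2529
river cycle of f (length 30): (21, 45, -6), (-6, 39, 42), (42, 45, -3), (-3, 45, 42), (42, 39, -6), (-6, 45, 21), (21, 39, -12), (-12, 33, 30), (30, 27, -15), (-15, 33, 24), … (20 more)
river cycle of g (length 52): (18, 45, -7), (-7, 39, 36), (36, 33, -10), (-10, 47, 8), (8, 49, -4), (-4, 47, 20), (20, 33, -18), (-18, 39, 14), (14, 45, -9), (-9, 45, 14), … (42 more)
cycles differ ⇒ inequivalent

no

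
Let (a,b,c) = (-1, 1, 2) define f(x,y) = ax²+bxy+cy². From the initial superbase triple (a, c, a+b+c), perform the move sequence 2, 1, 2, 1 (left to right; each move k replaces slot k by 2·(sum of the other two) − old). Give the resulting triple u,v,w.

start (-1,2,2) = (f(1,0),f(0,1),f(1,1))
replace slot 2: 2·((-1)+2) − 2 = 0 → (-1,0,2)
replace slot 1: 2·(0+2) − (-1) = 5 → (5,0,2)
replace slot 2: 2·(5+2) − 0 = 14 → (5,14,2)
replace slot 1: 2·(14+2) − 5 = 27 → (27,14,2)

27,14,2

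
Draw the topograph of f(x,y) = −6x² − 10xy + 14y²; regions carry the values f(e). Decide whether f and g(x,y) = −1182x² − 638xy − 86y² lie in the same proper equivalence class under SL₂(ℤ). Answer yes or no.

D₁ = 436, D₂ = 436
river cycle of f (length 14): (14, 10, -6), (-6, 14, 10), (10, 6, -10), (-10, 14, 6), (6, 10, -14), (-14, 18, 2), (2, 18, -14), (-14, 10, 6), (6, 14, -10), (-10, 6, 10), … (4 more)
river cycle of g (length 14): (-6, 14, 10), (10, 6, -10), (-10, 14, 6), (6, 10, -14), (-14, 18, 2), (2, 18, -14), (-14, 10, 6), (6, 14, -10), (-10, 6, 10), (10, 14, -6), … (4 more)
cycles coincide ⇒ equivalent

yes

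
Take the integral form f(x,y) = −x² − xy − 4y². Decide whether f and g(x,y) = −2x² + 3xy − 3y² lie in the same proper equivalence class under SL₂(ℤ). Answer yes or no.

D₁ = -15, D₂ = -15
f is negative-definite; reduce −f:
−f: reduced (well bottom): (1,1,4) with a≤c, −a<b≤a
flip sign back: reduced form of f is (-1,-1,-4)
g is negative-definite; reduce −g:
−g: translate: b→1 (≡-3 mod 4), so (2,-3,3)→(2,1,2)
−g: reduced (well bottom): (2,1,2) with a≤c, −a<b≤a
flip sign back: reduced form of g is (-2,-1,-2)
reduced forms (-1, -1, -4) vs (-2, -1, -2) ⇒ inequivalent

no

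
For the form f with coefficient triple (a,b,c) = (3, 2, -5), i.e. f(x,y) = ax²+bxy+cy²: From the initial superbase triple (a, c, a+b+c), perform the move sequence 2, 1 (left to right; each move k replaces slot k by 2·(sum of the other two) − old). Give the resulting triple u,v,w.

start (3,-5,0) = (f(1,0),f(0,1),f(1,1))
replace slot 2: 2·(3+0) − (-5) = 11 → (3,11,0)
replace slot 1: 2·(11+0) − 3 = 19 → (19,11,0)

19,11,0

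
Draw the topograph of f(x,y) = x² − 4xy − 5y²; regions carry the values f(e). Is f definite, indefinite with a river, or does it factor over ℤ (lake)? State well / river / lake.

D = b²−4ac = (-4)² − 4·1·(-5) = 36
D = 6² is a perfect square ⇒ form factors over ℤ ⇒ lakes

lake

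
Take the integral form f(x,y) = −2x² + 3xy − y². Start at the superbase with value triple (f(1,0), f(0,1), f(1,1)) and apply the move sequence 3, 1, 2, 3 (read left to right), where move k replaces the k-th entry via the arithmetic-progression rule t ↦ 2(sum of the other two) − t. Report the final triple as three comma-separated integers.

start (-2,-1,0) = (f(1,0),f(0,1),f(1,1))
replace slot 3: 2·((-2)+(-1)) − 0 = -6 → (-2,-1,-6)
replace slot 1: 2·((-1)+(-6)) − (-2) = -12 → (-12,-1,-6)
replace slot 2: 2·((-12)+(-6)) − (-1) = -35 → (-12,-35,-6)
replace slot 3: 2·((-12)+(-35)) − (-6) = -88 → (-12,-35,-88)

-12,-35,-88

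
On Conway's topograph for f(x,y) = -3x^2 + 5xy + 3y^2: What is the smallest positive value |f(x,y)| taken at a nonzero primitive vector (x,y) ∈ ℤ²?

river: ρ → (3,7,-1)
river: ρ → (-1,7,3)
river: ρ → (3,5,-3)
river: ρ → (-3,7,1)
river: ρ → (1,7,-3)
river: ρ → (-3,5,3)
closes: descent 0, river 6
min |a| on river = 1

1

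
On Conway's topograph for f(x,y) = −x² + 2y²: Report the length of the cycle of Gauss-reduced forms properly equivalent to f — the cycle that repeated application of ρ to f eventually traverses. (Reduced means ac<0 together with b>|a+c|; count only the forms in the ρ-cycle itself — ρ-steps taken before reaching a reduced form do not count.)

D = 8, ⌊√D⌋ = 2
descent: ρ → (2,0,-1)
descent: ρ → (-1,2,1)  [lands on river]
river: ρ → (1,2,-1)
ρ-cycle length = 2 (tail of 2 descent steps not counted)

2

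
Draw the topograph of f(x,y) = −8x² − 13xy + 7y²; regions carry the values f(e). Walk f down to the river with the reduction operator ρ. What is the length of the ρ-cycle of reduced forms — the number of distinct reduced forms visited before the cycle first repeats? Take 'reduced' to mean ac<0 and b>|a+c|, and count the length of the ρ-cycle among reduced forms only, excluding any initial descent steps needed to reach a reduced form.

D = 393, ⌊√D⌋ = 19
descent: ρ → (7,13,-8)  [lands on river]
river: ρ → (-8,19,1)
river: ρ → (1,19,-8)
river: ρ → (-8,13,7)
river: ρ → (7,15,-6)
river: ρ → (-6,9,13)
river: ρ → (13,17,-2)
river: ρ → (-2,19,4)
river: ρ → (4,13,-14)
river: ρ → (-14,15,3)
river: ρ → (3,15,-14)
river: ρ → (-14,13,4)
river: ρ → (4,19,-2)
river: ρ → (-2,17,13)
river: ρ → (13,9,-6)
river: ρ → (-6,15,7)
ρ-cycle length = 16 (tail of 1 descent step not counted)

16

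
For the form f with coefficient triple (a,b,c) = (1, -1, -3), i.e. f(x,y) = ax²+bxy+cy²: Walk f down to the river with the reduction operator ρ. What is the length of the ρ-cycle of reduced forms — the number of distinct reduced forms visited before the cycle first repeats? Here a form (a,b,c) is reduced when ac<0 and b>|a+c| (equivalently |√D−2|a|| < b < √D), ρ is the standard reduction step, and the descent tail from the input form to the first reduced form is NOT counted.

D = 13, ⌊√D⌋ = 3
descent: ρ → (-3,1,1)
descent: ρ → (1,3,-1)  [lands on river]
river: ρ → (-1,3,1)
ρ-cycle length = 2 (tail of 2 descent steps not counted)

2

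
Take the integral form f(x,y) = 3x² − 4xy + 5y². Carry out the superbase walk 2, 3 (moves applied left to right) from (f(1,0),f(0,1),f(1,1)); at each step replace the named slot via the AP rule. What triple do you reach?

start (3,5,4) = (f(1,0),f(0,1),f(1,1))
replace slot 2: 2·(3+4) − 5 = 9 → (3,9,4)
replace slot 3: 2·(3+9) − 4 = 20 → (3,9,20)

3,9,20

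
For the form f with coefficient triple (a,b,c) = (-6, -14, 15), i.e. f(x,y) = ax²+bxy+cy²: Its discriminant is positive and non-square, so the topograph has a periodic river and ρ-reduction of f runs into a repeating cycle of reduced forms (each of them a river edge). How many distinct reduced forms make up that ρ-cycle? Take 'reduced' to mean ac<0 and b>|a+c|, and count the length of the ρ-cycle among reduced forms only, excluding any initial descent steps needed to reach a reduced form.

D = 556, ⌊√D⌋ = 23
descent: ρ → (15,14,-6)  [lands on river]
river: ρ → (-6,22,3)
river: ρ → (3,20,-13)
river: ρ → (-13,6,10)
river: ρ → (10,14,-9)
river: ρ → (-9,22,2)
river: ρ → (2,22,-9)
river: ρ → (-9,14,10)
river: ρ → (10,6,-13)
river: ρ → (-13,20,3)
river: ρ → (3,22,-6)
river: ρ → (-6,14,15)
river: ρ → (15,16,-5)
river: ρ → (-5,14,18)
river: ρ → (18,22,-1)
river: ρ → (-1,22,18)
river: ρ → (18,14,-5)
river: ρ → (-5,16,15)
ρ-cycle length = 18 (tail of 1 descent step not counted)

18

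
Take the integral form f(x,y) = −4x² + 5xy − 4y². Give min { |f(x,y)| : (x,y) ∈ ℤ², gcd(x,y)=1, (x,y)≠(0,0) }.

translate: b→3 (≡-5 mod 8), so (4,-5,4)→(4,3,3)
flip: (4,3,3)→(3,-3,4)
translate: b→3 (≡-3 mod 6), so (3,-3,4)→(3,3,4)
reduced (well bottom): (3,3,4) with a≤c, −a<b≤a
well minimum |f| = |-3| = 3 (negative-definite)

3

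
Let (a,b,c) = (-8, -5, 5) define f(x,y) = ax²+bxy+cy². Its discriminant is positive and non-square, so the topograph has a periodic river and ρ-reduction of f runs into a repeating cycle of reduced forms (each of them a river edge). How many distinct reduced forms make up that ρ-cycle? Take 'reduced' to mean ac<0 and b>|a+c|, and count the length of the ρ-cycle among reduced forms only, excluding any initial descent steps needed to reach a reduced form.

D = 185, ⌊√D⌋ = 13
descent: ρ → (5,5,-8)  [lands on river]
river: ρ → (-8,11,2)
river: ρ → (2,13,-2)
river: ρ → (-2,11,8)
river: ρ → (8,5,-5)
river: ρ → (-5,5,8)
river: ρ → (8,11,-2)
river: ρ → (-2,13,2)
river: ρ → (2,11,-8)
river: ρ → (-8,5,5)
ρ-cycle length = 10 (tail of 1 descent step not counted)

10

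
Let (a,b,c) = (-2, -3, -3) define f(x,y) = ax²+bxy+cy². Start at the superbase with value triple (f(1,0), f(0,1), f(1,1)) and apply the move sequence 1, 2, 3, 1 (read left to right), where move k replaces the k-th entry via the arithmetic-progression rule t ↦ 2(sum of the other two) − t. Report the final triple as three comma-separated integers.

start (-2,-3,-8) = (f(1,0),f(0,1),f(1,1))
replace slot 1: 2·((-3)+(-8)) − (-2) = -20 → (-20,-3,-8)
replace slot 2: 2·((-20)+(-8)) − (-3) = -53 → (-20,-53,-8)
replace slot 3: 2·((-20)+(-53)) − (-8) = -138 → (-20,-53,-138)
replace slot 1: 2·((-53)+(-138)) − (-20) = -362 → (-362,-53,-138)

-362,-53,-138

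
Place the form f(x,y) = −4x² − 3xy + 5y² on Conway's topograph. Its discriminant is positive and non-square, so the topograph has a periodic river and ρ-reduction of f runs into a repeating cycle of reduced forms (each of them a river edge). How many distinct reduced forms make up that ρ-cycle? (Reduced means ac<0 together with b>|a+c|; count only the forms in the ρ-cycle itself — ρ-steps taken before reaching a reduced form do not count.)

D = 89, ⌊√D⌋ = 9
descent: ρ → (5,3,-4)  [lands on river]
river: ρ → (-4,5,4)
river: ρ → (4,3,-5)
river: ρ → (-5,7,2)
river: ρ → (2,9,-1)
river: ρ → (-1,9,2)
river: ρ → (2,7,-5)
river: ρ → (-5,3,4)
river: ρ → (4,5,-4)
river: ρ → (-4,3,5)
river: ρ → (5,7,-2)
river: ρ → (-2,9,1)
river: ρ → (1,9,-2)
river: ρ → (-2,7,5)
ρ-cycle length = 14 (tail of 1 descent step not counted)

14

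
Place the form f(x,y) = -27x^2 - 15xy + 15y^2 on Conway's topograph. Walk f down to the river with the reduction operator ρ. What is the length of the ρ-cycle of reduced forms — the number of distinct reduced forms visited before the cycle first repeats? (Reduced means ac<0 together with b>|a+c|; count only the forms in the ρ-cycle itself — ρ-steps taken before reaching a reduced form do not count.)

D = 1845, ⌊√D⌋ = 42
descent: ρ → (15,15,-27)  [lands on river]
river: ρ → (-27,39,3)
river: ρ → (3,39,-27)
river: ρ → (-27,15,15)
ρ-cycle length = 4 (tail of 1 descent step not counted)

4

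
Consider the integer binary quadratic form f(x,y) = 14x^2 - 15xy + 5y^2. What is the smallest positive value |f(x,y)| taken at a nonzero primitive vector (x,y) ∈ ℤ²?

translate: b→13 (≡-15 mod 28), so (14,-15,5)→(14,13,4)
flip: (14,13,4)→(4,-13,14)
translate: b→3 (≡-13 mod 8), so (4,-13,14)→(4,3,4)
reduced (well bottom): (4,3,4) with a≤c, −a<b≤a
well minimum = a = 4

4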